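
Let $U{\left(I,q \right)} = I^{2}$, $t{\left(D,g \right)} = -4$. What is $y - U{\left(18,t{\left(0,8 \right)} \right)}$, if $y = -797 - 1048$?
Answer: $-2169$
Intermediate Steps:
$y = -1845$
$y - U{\left(18,t{\left(0,8 \right)} \right)} = -1845 - 18^{2} = -1845 - 324 = -2169$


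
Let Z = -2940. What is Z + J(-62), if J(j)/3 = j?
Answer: -3126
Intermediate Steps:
J(j) = 3*j
Z + J(-62) = -2940 + 3*(-62) = -2940 - 186 = -3126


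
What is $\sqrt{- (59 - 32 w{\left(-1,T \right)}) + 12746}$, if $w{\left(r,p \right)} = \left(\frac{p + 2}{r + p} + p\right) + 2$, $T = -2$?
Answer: $\sqrt{12687} \approx 112.64$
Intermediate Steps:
$w{\left(r,p \right)} = 2 + p + \frac{2 + p}{p + r}$ ($w{\left(r,p \right)} = \left(\frac{2 + p}{p + r} + p\right) + 2 = \left(p + \frac{2 + p}{p + r}\right) + 2 = 2 + p + \frac{2 + p}{p + r}$)
$\sqrt{- (59 - 32 w{\left(-1,T \right)}) + 12746} = \sqrt{- (59 - 32 \frac{2 + \left(-2\right)^{2} + 2 \left(-1\right) + 3 \left(-2\right) - -2}{-2 - 1}) + 12746} = \sqrt{- (59 - 32 \frac{2 + 4 - 2 - 6 + 2}{-3}) + 12746} = \sqrt{- (59 - 32 \left(\left(- \frac{1}{3}\right) 0\right)) + 12746} = \sqrt{- (59 - 0) + 12746} = \sqrt{- (59 + 0) + 12746} = \sqrt{\left(-1\right) 59 + 12746} = \sqrt{-59 + 12746} = \sqrt{12687}$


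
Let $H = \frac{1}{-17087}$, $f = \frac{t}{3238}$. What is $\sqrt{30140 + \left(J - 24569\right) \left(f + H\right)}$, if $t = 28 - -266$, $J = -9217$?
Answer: $\frac{10 \sqrt{207196705672821074}}{27663853} \approx 164.54$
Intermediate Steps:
$t = 294$ ($t = 28 + 266 = 294$)
$f = \frac{147}{1619}$ ($f = \frac{294}{3238} = 294 \cdot \frac{1}{3238} = \frac{147}{1619} \approx 0.090797$)
$H = - \frac{1}{17087} \approx -5.8524 \cdot 10^{-5}$
$\sqrt{30140 + \left(J - 24569\right) \left(f + H\right)} = \sqrt{30140 + \left(-9217 - 24569\right) \left(\frac{147}{1619} - \frac{1}{17087}\right)} = \sqrt{30140 - \frac{84808603620}{27663853}} = \sqrt{\frac{748979925800}{27663853}} = \frac{10 \sqrt{207196705672821074}}{27663853}$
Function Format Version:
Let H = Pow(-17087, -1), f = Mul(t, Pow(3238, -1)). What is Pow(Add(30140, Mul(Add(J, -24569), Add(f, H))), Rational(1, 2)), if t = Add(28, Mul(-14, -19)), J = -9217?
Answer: Mul(Rational(10, 27663853), Pow(207196705672821074, Rational(1, 2))) ≈ 164.54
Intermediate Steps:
t = 294 (t = Add(28, 266) = 294)
f = Rational(147, 1619) (f = Mul(294, Pow(3238, -1)) = Mul(294, Rational(1, 3238)) = Rational(147, 1619) ≈ 0.090797)
H = Rational(-1, 17087) ≈ -5.8524e-5
Pow(Add(30140, Mul(Add(J, -24569), Add(f, H))), Rational(1, 2)) = Pow(Add(30140, Mul(Add(-9217, -24569), Add(Rational(147, 1619), Rational(-1, 17087)))), Rational(1, 2)) = Pow(Add(30140, Mul(-33786, Rational(2510170, 27663853))), Rational(1, 2)) = Pow(Add(30140, Rational(-84808603620, 27663853)), Rational(1, 2)) = Pow(Rational(748979925800, 27663853), Rational(1, 2)) = Mul(Rational(10, 27663853), Pow(207196705672821074, Rational(1, 2)))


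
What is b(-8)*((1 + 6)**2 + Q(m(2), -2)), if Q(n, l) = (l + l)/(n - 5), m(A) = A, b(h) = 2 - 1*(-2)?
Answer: 604/3 ≈ 201.33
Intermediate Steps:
b(h) = 4 (b(h) = 2 + 2 = 4)
Q(n, l) = 2*l/(-5 + n) (Q(n, l) = (2*l)/(-5 + n) = 2*l/(-5 + n))
b(-8)*((1 + 6)**2 + Q(m(2), -2)) = 4*((1 + 6)**2 + 2*(-2)/(-5 + 2)) = 4*(7**2 + 2*(-2)/(-3)) = 4*(49 + 2*(-2)*(-1/3)) = 4*(49 + 4/3) = 4*(151/3) = 604/3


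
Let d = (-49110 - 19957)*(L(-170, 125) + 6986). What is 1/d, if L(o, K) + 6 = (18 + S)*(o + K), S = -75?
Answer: -1/659244515 ≈ -1.5169e-9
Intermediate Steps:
L(o, K) = -6 - 57*K - 57*o (L(o, K) = -6 + (18 - 75)*(o + K) = -6 - 57*(K + o) = -6 + (-57*K - 57*o) = -6 - 57*K - 57*o)
d = -659244515 (d = (-49110 - 19957)*((-6 - 57*125 - 57*(-170)) + 6986) = -69067*((-6 - 7125 + 9690) + 6986) = -69067*(2559 + 6986) = -69067*9545 = -659244515)
1/d = 1/(-659244515) = -1/659244515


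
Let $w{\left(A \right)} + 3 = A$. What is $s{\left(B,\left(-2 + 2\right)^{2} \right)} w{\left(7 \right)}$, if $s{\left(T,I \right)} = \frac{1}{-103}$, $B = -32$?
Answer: $- \frac{4}{103} \approx -0.038835$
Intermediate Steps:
$w{\left(A \right)} = -3 + A$
$s{\left(T,I \right)} = - \frac{1}{103}$
$s{\left(B,\left(-2 + 2\right)^{2} \right)} w{\left(7 \right)} = - \frac{-3 + 7}{103} = \left(- \frac{1}{103}\right) 4 = - \frac{4}{103}$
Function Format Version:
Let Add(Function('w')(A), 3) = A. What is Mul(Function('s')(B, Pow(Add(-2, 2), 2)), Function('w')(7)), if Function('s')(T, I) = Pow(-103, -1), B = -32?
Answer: Rational(-4, 103) ≈ -0.038835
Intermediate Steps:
Function('w')(A) = Add(-3, A)
Function('s')(T, I) = Rational(-1, 103)
Mul(Function('s')(B, Pow(Add(-2, 2), 2)), Function('w')(7)) = Mul(Rational(-1, 103), Add(-3, 7)) = Mul(Rational(-1, 103), 4) = Rational(-4, 103)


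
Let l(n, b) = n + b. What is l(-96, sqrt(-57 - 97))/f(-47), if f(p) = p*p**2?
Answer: 96/103823 - I*sqrt(154)/103823 ≈ 0.00092465 - 0.00011953*I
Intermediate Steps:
f(p) = p**3
l(n, b) = b + n
l(-96, sqrt(-57 - 97))/f(-47) = (sqrt(-57 - 97) - 96)/((-47)**3) = (sqrt(-154) - 96)/(-103823) = (I*sqrt(154) - 96)*(-1/103823) = (-96 + I*sqrt(154))*(-1/103823) = 96/103823 - I*sqrt(154)/103823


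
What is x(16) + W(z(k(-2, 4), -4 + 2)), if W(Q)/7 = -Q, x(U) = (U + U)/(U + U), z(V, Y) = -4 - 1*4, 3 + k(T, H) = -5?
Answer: 57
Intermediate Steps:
k(T, H) = -8 (k(T, H) = -3 - 5 = -8)
z(V, Y) = -8 (z(V, Y) = -4 - 4 = -8)
x(U) = 1 (x(U) = (2*U)/((2*U)) = (2*U)*(1/(2*U)) = 1)
W(Q) = -7*Q (W(Q) = 7*(-Q) = -7*Q)
x(16) + W(z(k(-2, 4), -4 + 2)) = 1 - 7*(-8) = 1 + 56 = 57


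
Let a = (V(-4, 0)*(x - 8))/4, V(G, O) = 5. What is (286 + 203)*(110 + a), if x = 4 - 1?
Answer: 202935/4 ≈ 50734.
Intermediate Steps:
x = 3
a = -25/4 (a = (5*(3 - 8))/4 = (5*(-5))*(¼) = -25*¼ = -25/4 ≈ -6.2500)
(286 + 203)*(110 + a) = (286 + 203)*(110 - 25/4) = 489*(415/4) = 202935/4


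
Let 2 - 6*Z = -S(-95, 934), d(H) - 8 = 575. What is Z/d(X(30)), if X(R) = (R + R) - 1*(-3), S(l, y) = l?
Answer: -31/1166 ≈ -0.026587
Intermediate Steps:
X(R) = 3 + 2*R (X(R) = 2*R + 3 = 3 + 2*R)
d(H) = 583 (d(H) = 8 + 575 = 583)
Z = -31/2 (Z = 1/3 - (-1)*(-95)/6 = 1/3 - 1/6*95 = 1/3 - 95/6 = -31/2 ≈ -15.500)
Z/d(X(30)) = -31/2/583 = -31/2*1/583 = -31/1166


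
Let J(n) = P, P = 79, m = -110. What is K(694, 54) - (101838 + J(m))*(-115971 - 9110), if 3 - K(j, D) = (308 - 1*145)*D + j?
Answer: 12747870784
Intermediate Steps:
J(n) = 79
K(j, D) = 3 - j - 163*D (K(j, D) = 3 - ((308 - 1*145)*D + j) = 3 - ((308 - 145)*D + j) = 3 - (163*D + j) = 3 - (j + 163*D) = 3 + (-j - 163*D) = 3 - j - 163*D)
K(694, 54) - (101838 + J(m))*(-115971 - 9110) = (3 - 1*694 - 163*54) - (101838 + 79)*(-115971 - 9110) = (3 - 694 - 8802) - 101917*(-125081) = -9493 - 1*(-12747880277) = -9493 + 12747880277 = 12747870784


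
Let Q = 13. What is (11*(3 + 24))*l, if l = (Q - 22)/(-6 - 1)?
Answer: 2673/7 ≈ 381.86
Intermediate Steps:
l = 9/7 (l = (13 - 22)/(-6 - 1) = -9/(-7) = -9*(-1/7) = 9/7 ≈ 1.2857)
(11*(3 + 24))*l = (11*(3 + 24))*(9/7) = (11*27)*(9/7) = 297*(9/7) = 2673/7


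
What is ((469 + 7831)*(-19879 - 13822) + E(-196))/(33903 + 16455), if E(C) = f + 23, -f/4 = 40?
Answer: -93239479/16786 ≈ -5554.6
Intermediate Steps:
f = -160 (f = -4*40 = -160)
E(C) = -137 (E(C) = -160 + 23 = -137)
((469 + 7831)*(-19879 - 13822) + E(-196))/(33903 + 16455) = ((469 + 7831)*(-19879 - 13822) - 137)/(33903 + 16455) = (8300*(-33701) - 137)/50358 = (-279718300 - 137)*(1/50358) = -279718437*1/50358 = -93239479/16786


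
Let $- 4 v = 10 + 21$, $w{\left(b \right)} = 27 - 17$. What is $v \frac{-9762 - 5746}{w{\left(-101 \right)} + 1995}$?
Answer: $\frac{120187}{2005} \approx 59.944$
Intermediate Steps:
$w{\left(b \right)} = 10$
$v = - \frac{31}{4}$ ($v = - \frac{10 + 21}{4} = \left(- \frac{1}{4}\right) 31 = - \frac{31}{4} \approx -7.75$)
$v \frac{-9762 - 5746}{w{\left(-101 \right)} + 1995} = - \frac{31 \frac{-9762 - 5746}{10 + 1995}}{4} = - \frac{31 \left(- \frac{15508}{2005}\right)}{4} = - \frac{31 \left(\left(-15508\right) \frac{1}{2005}\right)}{4} = \left(- \frac{31}{4}\right) \left(- \frac{15508}{2005}\right) = \frac{120187}{2005}$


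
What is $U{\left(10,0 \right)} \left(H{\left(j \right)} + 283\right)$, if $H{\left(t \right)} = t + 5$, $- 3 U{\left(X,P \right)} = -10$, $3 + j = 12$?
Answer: $990$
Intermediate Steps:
$j = 9$ ($j = -3 + 12 = 9$)
$U{\left(X,P \right)} = \frac{10}{3}$ ($U{\left(X,P \right)} = \left(- \frac{1}{3}\right) \left(-10\right) = \frac{10}{3}$)
$H{\left(t \right)} = 5 + t$
$U{\left(10,0 \right)} \left(H{\left(j \right)} + 283\right) = \frac{10 \left(\left(5 + 9\right) + 283\right)}{3} = \frac{10 \left(14 + 283\right)}{3} = \frac{10}{3} \cdot 297 = 990$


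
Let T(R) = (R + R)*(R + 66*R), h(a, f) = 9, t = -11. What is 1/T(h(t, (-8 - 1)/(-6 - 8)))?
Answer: 1/10854 ≈ 9.2132e-5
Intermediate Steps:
T(R) = 134*R² (T(R) = (2*R)*(67*R) = 134*R²)
1/T(h(t, (-8 - 1)/(-6 - 8))) = 1/(134*9²) = 1/(134*81) = 1/10854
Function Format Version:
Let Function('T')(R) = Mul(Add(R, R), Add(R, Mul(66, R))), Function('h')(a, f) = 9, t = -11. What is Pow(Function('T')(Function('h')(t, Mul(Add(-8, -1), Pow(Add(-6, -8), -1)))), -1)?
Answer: Rational(1, 10854) ≈ 9.2132e-5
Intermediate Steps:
Function('T')(R) = Mul(134, Pow(R, 2)) (Function('T')(R) = Mul(Mul(2, R), Mul(67, R)) = Mul(134, Pow(R, 2)))
Pow(Function('T')(Function('h')(t, Mul(Add(-8, -1), Pow(Add(-6, -8), -1)))), -1) = Pow(Mul(134, Pow(9, 2)), -1) = Pow(Mul(134, 81), -1) = Pow(10854, -1) = Rational(1, 10854)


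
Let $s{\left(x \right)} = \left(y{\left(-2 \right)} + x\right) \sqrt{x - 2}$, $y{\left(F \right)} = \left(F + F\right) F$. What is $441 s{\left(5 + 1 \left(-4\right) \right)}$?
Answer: $3969 i \approx 3969.0 i$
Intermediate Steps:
$y{\left(F \right)} = 2 F^{2}$ ($y{\left(F \right)} = 2 F F = 2 F^{2}$)
$s{\left(x \right)} = \sqrt{-2 + x} \left(8 + x\right)$ ($s{\left(x \right)} = \left(2 \left(-2\right)^{2} + x\right) \sqrt{x - 2} = \left(2 \cdot 4 + x\right) \sqrt{-2 + x} = \left(8 + x\right) \sqrt{-2 + x} = \sqrt{-2 + x} \left(8 + x\right)$)
$441 s{\left(5 + 1 \left(-4\right) \right)} = 441 \sqrt{-2 + \left(5 + 1 \left(-4\right)\right)} \left(8 + \left(5 + 1 \left(-4\right)\right)\right) = 441 \sqrt{-2 + \left(5 - 4\right)} \left(8 + \left(5 - 4\right)\right) = 441 \sqrt{-2 + 1} \left(8 + 1\right) = 441 \sqrt{-1} \cdot 9 = 441 i 9 = 441 \cdot 9 i = 3969 i$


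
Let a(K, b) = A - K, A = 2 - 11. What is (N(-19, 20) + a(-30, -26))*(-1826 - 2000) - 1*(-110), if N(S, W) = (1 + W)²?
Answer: -1767502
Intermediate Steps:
A = -9
a(K, b) = -9 - K
(N(-19, 20) + a(-30, -26))*(-1826 - 2000) - 1*(-110) = ((1 + 20)² + (-9 - 1*(-30)))*(-1826 - 2000) - 1*(-110) = (21² + (-9 + 30))*(-3826) + 110 = (441 + 21)*(-3826) + 110 = 462*(-3826) + 110 = -1767612 + 110 = -1767502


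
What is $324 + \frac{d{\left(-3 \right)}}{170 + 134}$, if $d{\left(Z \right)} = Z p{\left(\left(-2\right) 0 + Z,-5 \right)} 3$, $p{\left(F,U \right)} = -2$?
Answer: $\frac{49257}{152} \approx 324.06$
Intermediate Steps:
$d{\left(Z \right)} = - 6 Z$ ($d{\left(Z \right)} = Z \left(-2\right) 3 = - 2 Z 3 = - 6 Z$)
$324 + \frac{d{\left(-3 \right)}}{170 + 134} = 324 + \frac{\left(-6\right) \left(-3\right)}{170 + 134} = 324 + \frac{1}{304} \cdot 18 = 324 + \frac{9}{152} = \frac{49257}{152}$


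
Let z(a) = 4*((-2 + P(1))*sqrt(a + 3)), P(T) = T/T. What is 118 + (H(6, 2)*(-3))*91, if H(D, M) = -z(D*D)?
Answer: 118 - 1092*sqrt(39) ≈ -6701.5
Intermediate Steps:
P(T) = 1
z(a) = -4*sqrt(3 + a) (z(a) = 4*((-2 + 1)*sqrt(a + 3)) = 4*(-sqrt(3 + a)) = -4*sqrt(3 + a))
H(D, M) = 4*sqrt(3 + D**2) (H(D, M) = -(-4)*sqrt(3 + D*D) = -(-4)*sqrt(3 + D**2) = 4*sqrt(3 + D**2))
118 + (H(6, 2)*(-3))*91 = 118 + ((4*sqrt(3 + 6**2))*(-3))*91 = 118 + ((4*sqrt(3 + 36))*(-3))*91 = 118 + ((4*sqrt(39))*(-3))*91 = 118 - 12*sqrt(39)*91 = 118 - 1092*sqrt(39)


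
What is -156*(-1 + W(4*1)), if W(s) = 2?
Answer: -156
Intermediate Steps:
-156*(-1 + W(4*1)) = -156*(-1 + 2) = -156*1 = -156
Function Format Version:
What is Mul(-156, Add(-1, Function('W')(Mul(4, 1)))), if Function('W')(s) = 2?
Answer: -156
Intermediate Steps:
Mul(-156, Add(-1, Function('W')(Mul(4, 1)))) = Mul(-156, Add(-1, 2)) = Mul(-156, 1) = -156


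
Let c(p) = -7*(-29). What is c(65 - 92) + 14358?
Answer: 14561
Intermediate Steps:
c(p) = 203
c(65 - 92) + 14358 = 203 + 14358 = 14561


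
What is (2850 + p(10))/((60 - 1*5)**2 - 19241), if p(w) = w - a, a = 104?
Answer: -689/4054 ≈ -0.16996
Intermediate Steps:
p(w) = -104 + w (p(w) = w - 1*104 = w - 104 = -104 + w)
(2850 + p(10))/((60 - 1*5)**2 - 19241) = (2850 + (-104 + 10))/((60 - 1*5)**2 - 19241) = (2850 - 94)/((60 - 5)**2 - 19241) = 2756/(55**2 - 19241) = 2756/(3025 - 19241) = 2756/(-16216) = 2756*(-1/16216) = -689/4054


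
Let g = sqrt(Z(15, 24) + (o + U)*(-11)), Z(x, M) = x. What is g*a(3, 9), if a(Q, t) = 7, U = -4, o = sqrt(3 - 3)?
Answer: 7*sqrt(59) ≈ 53.768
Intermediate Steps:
o = 0 (o = sqrt(0) = 0)
g = sqrt(59) (g = sqrt(15 + (0 - 4)*(-11)) = sqrt(15 - 4*(-11)) = sqrt(15 + 44) = sqrt(59) ≈ 7.6811)
g*a(3, 9) = sqrt(59)*7 = 7*sqrt(59)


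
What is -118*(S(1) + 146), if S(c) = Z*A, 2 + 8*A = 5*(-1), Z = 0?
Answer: -17228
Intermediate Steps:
A = -7/8 (A = -¼ + (5*(-1))/8 = -¼ + (⅛)*(-5) = -¼ - 5/8 = -7/8 ≈ -0.87500)
S(c) = 0 (S(c) = 0*(-7/8) = 0)
-118*(S(1) + 146) = -118*(0 + 146) = -118*146 = -17228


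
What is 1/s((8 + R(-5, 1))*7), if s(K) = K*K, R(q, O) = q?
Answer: 1/441 ≈ 0.0022676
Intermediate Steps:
s(K) = K**2
1/s((8 + R(-5, 1))*7) = 1/(((8 - 5)*7)**2) = 1/((3*7)**2) = 1/(21**2) = 1/441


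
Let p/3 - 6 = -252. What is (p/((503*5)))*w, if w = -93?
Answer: 68634/2515 ≈ 27.290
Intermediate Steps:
p = -738 (p = 18 + 3*(-252) = 18 - 756 = -738)
(p/((503*5)))*w = -738/(503*5)*(-93) = -738/2515*(-93) = 68634/2515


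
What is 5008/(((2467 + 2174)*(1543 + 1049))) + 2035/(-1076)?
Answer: -764830841/404490996 ≈ -1.8908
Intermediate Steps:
5008/(((2467 + 2174)*(1543 + 1049))) + 2035/(-1076) = 5008/((4641*2592)) + 2035*(-1/1076) = 5008/12029472 - 2035/1076 = 5008*(1/12029472) - 2035/1076 = 313/751842 - 2035/1076 = -764830841/404490996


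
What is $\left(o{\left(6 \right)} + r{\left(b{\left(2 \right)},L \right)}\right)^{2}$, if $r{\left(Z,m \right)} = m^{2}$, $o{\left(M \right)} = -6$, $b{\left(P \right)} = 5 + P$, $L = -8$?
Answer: $3364$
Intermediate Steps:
$\left(o{\left(6 \right)} + r{\left(b{\left(2 \right)},L \right)}\right)^{2} = \left(-6 + \left(-8\right)^{2}\right)^{2} = \left(-6 + 64\right)^{2} = 58^{2} = 3364$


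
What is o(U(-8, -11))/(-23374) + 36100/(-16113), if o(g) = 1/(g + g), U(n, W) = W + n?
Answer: -32064437087/14311759956 ≈ -2.2404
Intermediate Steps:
o(g) = 1/(2*g)
o(U(-8, -11))/(-23374) + 36100/(-16113) = (1/(2*(-11 - 8)))/(-23374) + 36100/(-16113) = ((½)/(-19))*(-1/23374) + 36100*(-1/16113) = ((½)*(-1/19))*(-1/23374) - 36100/16113 = -1/38*(-1/23374) - 36100/16113 = 1/888212 - 36100/16113 = -32064437087/14311759956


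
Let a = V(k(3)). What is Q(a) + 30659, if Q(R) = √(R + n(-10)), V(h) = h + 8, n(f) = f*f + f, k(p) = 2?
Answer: 30669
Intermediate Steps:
n(f) = f + f² (n(f) = f² + f = f + f²)
V(h) = 8 + h
a = 10 (a = 8 + 2 = 10)
Q(R) = √(90 + R) (Q(R) = √(R - 10*(1 - 10)) = √(R - 10*(-9)) = √(R + 90) = √(90 + R))
Q(a) + 30659 = √(90 + 10) + 30659 = √100 + 30659 = 10 + 30659 = 30669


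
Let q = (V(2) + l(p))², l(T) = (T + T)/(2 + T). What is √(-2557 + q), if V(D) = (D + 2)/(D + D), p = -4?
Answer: 2*I*√633 ≈ 50.319*I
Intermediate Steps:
l(T) = 2*T/(2 + T) (l(T) = (2*T)/(2 + T) = 2*T/(2 + T))
V(D) = (2 + D)/(2*D) (V(D) = (2 + D)/((2*D)) = (2 + D)*(1/(2*D)) = (2 + D)/(2*D))
q = 25 (q = ((½)*(2 + 2)/2 + 2*(-4)/(2 - 4))² = ((½)*(½)*4 + 2*(-4)/(-2))² = (1 + 2*(-4)*(-½))² = (1 + 4)² = 5² = 25)
√(-2557 + q) = √(-2557 + 25) = √(-2532) = 2*I*√633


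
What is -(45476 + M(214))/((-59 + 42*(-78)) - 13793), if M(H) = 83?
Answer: 45559/17128 ≈ 2.6599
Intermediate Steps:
-(45476 + M(214))/((-59 + 42*(-78)) - 13793) = -(45476 + 83)/((-59 + 42*(-78)) - 13793) = -45559/((-59 - 3276) - 13793) = -45559/(-3335 - 13793) = -45559/(-17128) = -45559*(-1)/17128 = -1*(-45559/17128) = 45559/17128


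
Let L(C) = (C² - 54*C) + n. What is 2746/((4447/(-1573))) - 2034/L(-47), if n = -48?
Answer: -20306178340/20896453 ≈ -971.75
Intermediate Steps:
L(C) = -48 + C² - 54*C (L(C) = (C² - 54*C) - 48 = -48 + C² - 54*C)
2746/((4447/(-1573))) - 2034/L(-47) = 2746/((4447/(-1573))) - 2034/(-48 + (-47)² - 54*(-47)) = 2746/((4447*(-1/1573))) - 2034/(-48 + 2209 + 2538) = 2746/(-4447/1573) - 2034/4699 = 2746*(-1573/4447) - 2034*1/4699 = -4319458/4447 - 2034/4699 = -20306178340/20896453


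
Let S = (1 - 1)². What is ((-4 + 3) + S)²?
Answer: 1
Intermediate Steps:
S = 0 (S = 0² = 0)
((-4 + 3) + S)² = ((-4 + 3) + 0)² = (-1 + 0)² = (-1)² = 1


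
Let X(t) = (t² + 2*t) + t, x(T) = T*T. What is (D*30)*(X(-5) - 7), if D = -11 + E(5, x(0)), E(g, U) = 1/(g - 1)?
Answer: -1935/2 ≈ -967.50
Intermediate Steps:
x(T) = T²
E(g, U) = 1/(-1 + g)
X(t) = t² + 3*t
D = -43/4 (D = -11 + 1/(-1 + 5) = -11 + 1/4 = -11 + ¼ = -43/4 ≈ -10.750)
(D*30)*(X(-5) - 7) = (-43/4*30)*(-5*(3 - 5) - 7) = -645*(-5*(-2) - 7)/2 = -645*(10 - 7)/2 = -645/2*3 = -1935/2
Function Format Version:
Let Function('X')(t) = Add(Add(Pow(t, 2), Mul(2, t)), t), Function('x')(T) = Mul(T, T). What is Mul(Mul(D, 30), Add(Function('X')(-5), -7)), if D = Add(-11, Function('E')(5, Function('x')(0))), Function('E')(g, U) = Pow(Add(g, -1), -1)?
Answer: Rational(-1935, 2) ≈ -967.50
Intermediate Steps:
Function('x')(T) = Pow(T, 2)
Function('E')(g, U) = Pow(Add(-1, g), -1)
Function('X')(t) = Add(Pow(t, 2), Mul(3, t))
D = Rational(-43, 4) (D = Add(-11, Pow(Add(-1, 5), -1)) = Add(-11, Pow(4, -1)) = Add(-11, Rational(1, 4)) = Rational(-43, 4) ≈ -10.750)
Mul(Mul(D, 30), Add(Function('X')(-5), -7)) = Mul(Mul(Rational(-43, 4), 30), Add(Mul(-5, Add(3, -5)), -7)) = Mul(Rational(-645, 2), Add(Mul(-5, -2), -7)) = Mul(Rational(-645, 2), Add(10, -7)) = Mul(Rational(-645, 2), 3) = Rational(-1935, 2)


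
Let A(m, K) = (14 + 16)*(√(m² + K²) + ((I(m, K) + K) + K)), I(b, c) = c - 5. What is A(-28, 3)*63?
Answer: 7560 + 1890*√793 ≈ 60783.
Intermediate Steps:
I(b, c) = -5 + c
A(m, K) = -150 + 30*√(K² + m²) + 90*K (A(m, K) = (14 + 16)*(√(m² + K²) + (((-5 + K) + K) + K)) = 30*(√(K² + m²) + ((-5 + 2*K) + K)) = 30*(√(K² + m²) + (-5 + 3*K)) = 30*(-5 + √(K² + m²) + 3*K) = -150 + 30*√(K² + m²) + 90*K)
A(-28, 3)*63 = (-150 + 30*√(3² + (-28)²) + 90*3)*63 = (-150 + 30*√(9 + 784) + 270)*63 = (-150 + 30*√793 + 270)*63 = (120 + 30*√793)*63 = 7560 + 1890*√793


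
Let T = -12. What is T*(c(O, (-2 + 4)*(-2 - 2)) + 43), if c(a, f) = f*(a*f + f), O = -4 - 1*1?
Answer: 2556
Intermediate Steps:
O = -5 (O = -4 - 1 = -5)
c(a, f) = f*(f + a*f)
T*(c(O, (-2 + 4)*(-2 - 2)) + 43) = -12*(((-2 + 4)*(-2 - 2))²*(1 - 5) + 43) = -12*((2*(-4))²*(-4) + 43) = -12*((-8)²*(-4) + 43) = -12*(64*(-4) + 43) = -12*(-256 + 43) = -12*(-213) = 2556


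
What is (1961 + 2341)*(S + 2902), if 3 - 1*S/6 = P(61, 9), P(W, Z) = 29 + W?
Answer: 10238760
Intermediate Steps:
S = -522 (S = 18 - 6*(29 + 61) = 18 - 6*90 = 18 - 540 = -522)
(1961 + 2341)*(S + 2902) = (1961 + 2341)*(-522 + 2902) = 4302*2380 = 10238760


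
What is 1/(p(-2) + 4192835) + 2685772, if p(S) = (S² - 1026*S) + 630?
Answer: 11268212827213/4195521 ≈ 2.6858e+6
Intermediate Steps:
p(S) = 630 + S² - 1026*S
1/(p(-2) + 4192835) + 2685772 = 1/((630 + (-2)² - 1026*(-2)) + 4192835) + 2685772 = 1/((630 + 4 + 2052) + 4192835) + 2685772 = 1/(2686 + 4192835) + 2685772 = 1/4195521 + 2685772 = 11268212827213/4195521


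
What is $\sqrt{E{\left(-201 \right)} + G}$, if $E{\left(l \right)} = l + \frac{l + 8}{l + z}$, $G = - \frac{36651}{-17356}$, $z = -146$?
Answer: $\frac{i \sqrt{1798420391154991}}{3011266} \approx 14.083 i$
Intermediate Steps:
$G = \frac{36651}{17356}$ ($G = \left(-36651\right) \left(- \frac{1}{17356}\right) = \frac{36651}{17356} \approx 2.1117$)
$E{\left(l \right)} = l + \frac{8 + l}{-146 + l}$ ($E{\left(l \right)} = l + \frac{l + 8}{l - 146} = l + \frac{8 + l}{-146 + l}$)
$\sqrt{E{\left(-201 \right)} + G} = \sqrt{\frac{8 + \left(-201\right)^{2} - -29145}{-146 - 201} + \frac{36651}{17356}} = \sqrt{\frac{8 + 40401 + 29145}{-347} + \frac{36651}{17356}} = \sqrt{\left(- \frac{1}{347}\right) 69554 + \frac{36651}{17356}} = \sqrt{- \frac{69554}{347} + \frac{36651}{17356}} = \sqrt{- \frac{1194461327}{6022532}} = \frac{i \sqrt{1798420391154991}}{3011266}$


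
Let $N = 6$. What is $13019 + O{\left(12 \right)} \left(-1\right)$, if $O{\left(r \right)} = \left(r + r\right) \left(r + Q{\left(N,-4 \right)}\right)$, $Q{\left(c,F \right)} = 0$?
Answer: $12731$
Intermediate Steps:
$O{\left(r \right)} = 2 r^{2}$ ($O{\left(r \right)} = \left(r + r\right) \left(r + 0\right) = 2 r r = 2 r^{2}$)
$13019 + O{\left(12 \right)} \left(-1\right) = 13019 + 2 \cdot 12^{2} \left(-1\right) = 13019 + 2 \cdot 144 \left(-1\right) = 13019 + 288 \left(-1\right) = 13019 - 288 = 12731$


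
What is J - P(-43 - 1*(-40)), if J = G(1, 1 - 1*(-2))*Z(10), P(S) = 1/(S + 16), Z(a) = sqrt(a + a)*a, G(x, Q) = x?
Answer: -1/13 + 20*sqrt(5) ≈ 44.644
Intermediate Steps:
Z(a) = sqrt(2)*a**(3/2) (Z(a) = sqrt(2*a)*a = (sqrt(2)*sqrt(a))*a = sqrt(2)*a**(3/2))
P(S) = 1/(16 + S)
J = 20*sqrt(5) (J = 1*(sqrt(2)*10**(3/2)) = 1*(sqrt(2)*(10*sqrt(10))) = 1*(20*sqrt(5)) = 20*sqrt(5) ≈ 44.721)
J - P(-43 - 1*(-40)) = 20*sqrt(5) - 1/(16 + (-43 - 1*(-40))) = 20*sqrt(5) - 1/(16 + (-43 + 40)) = 20*sqrt(5) - 1/(16 - 3) = 20*sqrt(5) - 1/13 = -1/13 + 20*sqrt(5)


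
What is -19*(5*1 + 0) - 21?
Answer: -116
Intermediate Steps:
-19*(5*1 + 0) - 21 = -19*(5 + 0) - 21 = -19*5 - 21 = -95 - 21 = -116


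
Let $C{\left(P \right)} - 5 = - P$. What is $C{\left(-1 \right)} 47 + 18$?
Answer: $300$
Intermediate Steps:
$C{\left(P \right)} = 5 - P$
$C{\left(-1 \right)} 47 + 18 = \left(5 - -1\right) 47 + 18 = \left(5 + 1\right) 47 + 18 = 6 \cdot 47 + 18 = 282 + 18 = 300$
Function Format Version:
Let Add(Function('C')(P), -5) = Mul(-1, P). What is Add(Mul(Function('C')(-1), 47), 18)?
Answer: 300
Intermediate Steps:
Function('C')(P) = Add(5, Mul(-1, P))
Add(Mul(Function('C')(-1), 47), 18) = Add(Mul(Add(5, Mul(-1, -1)), 47), 18) = Add(Mul(Add(5, 1), 47), 18) = Add(Mul(6, 47), 18) = Add(282, 18) = 300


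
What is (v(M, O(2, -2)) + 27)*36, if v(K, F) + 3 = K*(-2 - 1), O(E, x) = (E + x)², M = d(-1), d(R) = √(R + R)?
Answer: 864 - 108*I*√2 ≈ 864.0 - 152.74*I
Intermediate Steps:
d(R) = √2*√R (d(R) = √(2*R) = √2*√R)
M = I*√2 (M = √2*√(-1) = √2*I = I*√2 ≈ 1.4142*I)
v(K, F) = -3 - 3*K (v(K, F) = -3 + K*(-2 - 1) = -3 + K*(-3) = -3 - 3*K)
(v(M, O(2, -2)) + 27)*36 = ((-3 - 3*I*√2) + 27)*36 = (24 - 3*I*√2)*36 = 864 - 108*I*√2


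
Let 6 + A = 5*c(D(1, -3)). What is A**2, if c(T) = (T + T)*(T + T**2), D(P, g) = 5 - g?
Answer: 33108516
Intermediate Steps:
c(T) = 2*T*(T + T**2) (c(T) = (2*T)*(T + T**2) = 2*T*(T + T**2))
A = 5754 (A = -6 + 5*(2*(5 - 1*(-3))**2*(1 + (5 - 1*(-3)))) = -6 + 5*(2*(5 + 3)**2*(1 + (5 + 3))) = -6 + 5*(2*8**2*(1 + 8)) = -6 + 5*(2*64*9) = -6 + 5*1152 = -6 + 5760 = 5754)
A**2 = 5754**2 = 33108516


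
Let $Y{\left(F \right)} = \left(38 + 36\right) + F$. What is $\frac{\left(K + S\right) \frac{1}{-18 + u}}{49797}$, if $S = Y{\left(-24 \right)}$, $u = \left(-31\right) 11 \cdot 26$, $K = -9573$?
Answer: $\frac{9523}{442396548} \approx 2.1526 \cdot 10^{-5}$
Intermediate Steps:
$u = -8866$ ($u = \left(-341\right) 26 = -8866$)
$Y{\left(F \right)} = 74 + F$
$S = 50$ ($S = 74 - 24 = 50$)
$\frac{\left(K + S\right) \frac{1}{-18 + u}}{49797} = \frac{\left(-9573 + 50\right) \frac{1}{-18 - 8866}}{49797} = - \frac{9523}{-8884} \cdot \frac{1}{49797} = \left(-9523\right) \left(- \frac{1}{8884}\right) \frac{1}{49797} = \frac{9523}{8884} \cdot \frac{1}{49797} = \frac{9523}{442396548}$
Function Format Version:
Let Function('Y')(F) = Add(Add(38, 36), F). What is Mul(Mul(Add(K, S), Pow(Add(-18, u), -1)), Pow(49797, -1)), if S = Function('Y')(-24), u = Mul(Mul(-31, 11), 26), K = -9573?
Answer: Rational(9523, 442396548) ≈ 2.1526e-5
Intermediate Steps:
u = -8866 (u = Mul(-341, 26) = -8866)
Function('Y')(F) = Add(74, F)
S = 50 (S = Add(74, -24) = 50)
Mul(Mul(Add(K, S), Pow(Add(-18, u), -1)), Pow(49797, -1)) = Mul(Mul(Add(-9573, 50), Pow(Add(-18, -8866), -1)), Pow(49797, -1)) = Mul(Mul(-9523, Pow(-8884, -1)), Rational(1, 49797)) = Mul(Mul(-9523, Rational(-1, 8884)), Rational(1, 49797)) = Mul(Rational(9523, 8884), Rational(1, 49797)) = Rational(9523, 442396548)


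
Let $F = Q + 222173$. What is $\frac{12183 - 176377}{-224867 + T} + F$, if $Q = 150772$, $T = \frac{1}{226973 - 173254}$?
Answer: $\frac{2252523284711513}{6039815186} \approx 3.7295 \cdot 10^{5}$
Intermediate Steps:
$T = \frac{1}{53719} \approx 1.8615 \cdot 10^{-5}$
$F = 372945$ ($F = 150772 + 222173 = 372945$)
$\frac{12183 - 176377}{-224867 + T} + F = \frac{12183 - 176377}{-224867 + \frac{1}{53719}} + 372945 = - \frac{164194}{- \frac{12079630372}{53719}} + 372945 = \left(-164194\right) \left(- \frac{53719}{12079630372}\right) + 372945 = \frac{4410168743}{6039815186} + 372945 = \frac{2252523284711513}{6039815186}$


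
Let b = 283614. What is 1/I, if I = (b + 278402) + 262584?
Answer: 1/824600 ≈ 1.2127e-6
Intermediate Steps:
I = 824600 (I = (283614 + 278402) + 262584 = 562016 + 262584 = 824600)
1/I = 1/824600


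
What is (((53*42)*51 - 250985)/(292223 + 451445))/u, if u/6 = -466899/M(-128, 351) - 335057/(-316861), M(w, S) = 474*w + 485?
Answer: -2621468631029213/750099953437753584 ≈ -0.0034948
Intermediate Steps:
M(w, S) = 485 + 474*w
u = 1008648958188/19070913007 (u = 6*(-466899/(485 + 474*(-128)) - 335057/(-316861)) = 6*(-466899/(485 - 60672) - 335057*(-1/316861)) = 6*(-466899/(-60187) + 335057/316861) = 6*(-466899*(-1/60187) + 335057/316861) = 6*(466899/60187 + 335057/316861) = 6*(168108159698/19070913007) = 1008648958188/19070913007 ≈ 52.889)
(((53*42)*51 - 250985)/(292223 + 451445))/u = (((53*42)*51 - 250985)/(292223 + 451445))/(1008648958188/19070913007) = ((2226*51 - 250985)/743668)*(19070913007/1008648958188) = ((113526 - 250985)*(1/743668))*(19070913007/1008648958188) = -137459*1/743668*(19070913007/1008648958188) = -137459/743668*19070913007/1008648958188 = -2621468631029213/750099953437753584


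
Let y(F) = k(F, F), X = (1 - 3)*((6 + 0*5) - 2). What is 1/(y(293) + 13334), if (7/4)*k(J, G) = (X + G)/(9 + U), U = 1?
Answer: 7/93452 ≈ 7.4905e-5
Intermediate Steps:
X = -8 (X = -2*((6 + 0) - 2) = -2*(6 - 2) = -2*4 = -8)
k(J, G) = -16/35 + 2*G/35 (k(J, G) = 4*((-8 + G)/(9 + 1))/7 = 4*((-8 + G)/10)/7 = 4*((-8 + G)*(⅒))/7 = 4*(-⅘ + G/10)/7 = -16/35 + 2*G/35)
y(F) = -16/35 + 2*F/35
1/(y(293) + 13334) = 1/((-16/35 + (2/35)*293) + 13334) = 1/((-16/35 + 586/35) + 13334) = 1/(114/7 + 13334) = 1/(93452/7) = 7/93452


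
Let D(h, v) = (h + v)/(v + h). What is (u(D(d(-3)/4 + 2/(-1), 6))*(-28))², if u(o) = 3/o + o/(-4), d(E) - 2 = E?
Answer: 5929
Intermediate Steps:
d(E) = 2 + E
D(h, v) = 1 (D(h, v) = (h + v)/(h + v) = 1)
u(o) = 3/o - o/4 (u(o) = 3/o + o*(-¼) = 3/o - o/4)
(u(D(d(-3)/4 + 2/(-1), 6))*(-28))² = ((3/1 - ¼*1)*(-28))² = ((3*1 - ¼)*(-28))² = ((3 - ¼)*(-28))² = ((11/4)*(-28))² = (-77)² = 5929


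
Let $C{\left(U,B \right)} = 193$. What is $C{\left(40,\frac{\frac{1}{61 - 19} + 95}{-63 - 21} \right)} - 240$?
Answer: $-47$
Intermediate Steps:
$C{\left(40,\frac{\frac{1}{61 - 19} + 95}{-63 - 21} \right)} - 240 = 193 - 240 = -47$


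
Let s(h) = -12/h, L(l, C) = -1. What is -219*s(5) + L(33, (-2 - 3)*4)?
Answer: 2623/5 ≈ 524.60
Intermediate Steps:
-219*s(5) + L(33, (-2 - 3)*4) = -(-2628)/5 - 1 = -219*(-12/5) - 1 = 2628/5 - 1 = 2623/5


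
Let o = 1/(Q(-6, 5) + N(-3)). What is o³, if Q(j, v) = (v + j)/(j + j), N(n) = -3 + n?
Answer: -1728/357911 ≈ -0.0048280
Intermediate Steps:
Q(j, v) = (j + v)/(2*j) (Q(j, v) = (j + v)/((2*j)) = (j + v)*(1/(2*j)) = (j + v)/(2*j))
o = -12/71 (o = 1/((½)*(-6 + 5)/(-6) + (-3 - 3)) = 1/((½)*(-⅙)*(-1) - 6) = 1/(1/12 - 6) = 1/(-71/12) = -12/71 ≈ -0.16901)
o³ = (-12/71)³ = -1728/357911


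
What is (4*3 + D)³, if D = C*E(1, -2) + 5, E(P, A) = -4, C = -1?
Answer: 9261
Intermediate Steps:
D = 9 (D = -1*(-4) + 5 = 4 + 5 = 9)
(4*3 + D)³ = (4*3 + 9)³ = (12 + 9)³ = 21³ = 9261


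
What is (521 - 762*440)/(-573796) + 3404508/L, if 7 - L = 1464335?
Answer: -182912011927/105028193636 ≈ -1.7416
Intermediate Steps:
L = -1464328 (L = 7 - 1*1464335 = 7 - 1464335 = -1464328)
(521 - 762*440)/(-573796) + 3404508/L = (521 - 762*440)/(-573796) + 3404508/(-1464328) = (521 - 335280)*(-1/573796) + 3404508*(-1/1464328) = -334759*(-1/573796) - 851127/366082 = 334759/573796 - 851127/366082 = -182912011927/105028193636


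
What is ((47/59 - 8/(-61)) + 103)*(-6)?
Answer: -2244216/3599 ≈ -623.57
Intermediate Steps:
((47/59 - 8/(-61)) + 103)*(-6) = ((47*(1/59) - 8*(-1/61)) + 103)*(-6) = ((47/59 + 8/61) + 103)*(-6) = (3339/3599 + 103)*(-6) = (374036/3599)*(-6) = -2244216/3599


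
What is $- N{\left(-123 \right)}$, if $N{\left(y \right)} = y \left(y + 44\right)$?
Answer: $-9717$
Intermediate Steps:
$N{\left(y \right)} = y \left(44 + y\right)$
$- N{\left(-123 \right)} = - \left(-123\right) \left(44 - 123\right) = - \left(-123\right) \left(-79\right) = \left(-1\right) 9717 = -9717$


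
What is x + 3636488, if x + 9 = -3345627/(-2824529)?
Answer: 10271343739018/2824529 ≈ 3.6365e+6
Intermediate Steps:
x = -22075134/2824529 (x = -9 - 3345627/(-2824529) = -9 - 3345627*(-1/2824529) = -9 + 3345627/2824529 = -22075134/2824529 ≈ -7.8155)
x + 3636488 = -22075134/2824529 + 3636488 = 10271343739018/2824529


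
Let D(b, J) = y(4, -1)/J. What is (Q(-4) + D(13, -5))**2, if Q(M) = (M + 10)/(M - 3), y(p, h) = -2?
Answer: 256/1225 ≈ 0.20898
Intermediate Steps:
Q(M) = (10 + M)/(-3 + M)
D(b, J) = -2/J
(Q(-4) + D(13, -5))**2 = ((10 - 4)/(-3 - 4) - 2/(-5))**2 = (6/(-7) - 2*(-1/5))**2 = (-1/7*6 + 2/5)**2 = (-6/7 + 2/5)**2 = (-16/35)**2 = 256/1225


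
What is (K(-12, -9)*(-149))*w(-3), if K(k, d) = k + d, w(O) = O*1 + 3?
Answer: 0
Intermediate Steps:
w(O) = 3 + O (w(O) = O + 3 = 3 + O)
K(k, d) = d + k
(K(-12, -9)*(-149))*w(-3) = ((-9 - 12)*(-149))*(3 - 3) = -21*(-149)*0 = 3129*0 = 0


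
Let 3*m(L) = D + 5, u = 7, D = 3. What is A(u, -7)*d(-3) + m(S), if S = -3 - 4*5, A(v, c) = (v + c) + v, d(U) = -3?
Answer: -55/3 ≈ -18.333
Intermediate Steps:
A(v, c) = c + 2*v (A(v, c) = (c + v) + v = c + 2*v)
S = -23 (S = -3 - 20 = -23)
m(L) = 8/3 (m(L) = (3 + 5)/3 = (⅓)*8 = 8/3)
A(u, -7)*d(-3) + m(S) = (-7 + 2*7)*(-3) + 8/3 = (-7 + 14)*(-3) + 8/3 = 7*(-3) + 8/3 = -21 + 8/3 = -55/3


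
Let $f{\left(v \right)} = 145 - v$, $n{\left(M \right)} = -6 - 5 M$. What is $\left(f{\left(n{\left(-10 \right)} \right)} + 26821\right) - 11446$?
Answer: $15476$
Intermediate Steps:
$n{\left(M \right)} = -6 - 5 M$
$\left(f{\left(n{\left(-10 \right)} \right)} + 26821\right) - 11446 = \left(\left(145 - \left(-6 - -50\right)\right) + 26821\right) - 11446 = \left(\left(145 - \left(-6 + 50\right)\right) + 26821\right) - 11446 = \left(\left(145 - 44\right) + 26821\right) - 11446 = \left(101 + 26821\right) - 11446 = 26922 - 11446 = 15476$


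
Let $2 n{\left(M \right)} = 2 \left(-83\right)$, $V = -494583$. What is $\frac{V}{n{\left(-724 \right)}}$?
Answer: $\frac{494583}{83} \approx 5958.8$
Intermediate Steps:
$n{\left(M \right)} = -83$ ($n{\left(M \right)} = \frac{2 \left(-83\right)}{2} = \frac{1}{2} \left(-166\right) = -83$)
$\frac{V}{n{\left(-724 \right)}} = - \frac{494583}{-83} = \left(-494583\right) \left(- \frac{1}{83}\right) = \frac{494583}{83}$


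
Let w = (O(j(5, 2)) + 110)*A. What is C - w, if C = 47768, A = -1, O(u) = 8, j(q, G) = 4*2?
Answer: 47886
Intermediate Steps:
j(q, G) = 8
w = -118 (w = (8 + 110)*(-1) = 118*(-1) = -118)
C - w = 47768 - 1*(-118) = 47768 + 118 = 47886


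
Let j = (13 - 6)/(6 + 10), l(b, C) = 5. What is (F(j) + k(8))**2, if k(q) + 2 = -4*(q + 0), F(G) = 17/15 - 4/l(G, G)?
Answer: 10201/9 ≈ 1133.4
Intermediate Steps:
j = 7/16 ≈ 0.43750
F(G) = 1/3 (F(G) = 17/15 - 4/5 = 1/3)
k(q) = -2 - 4*q (k(q) = -2 - 4*(q + 0) = -2 - 4*q)
(F(j) + k(8))**2 = (1/3 + (-2 - 4*8))**2 = (1/3 + (-2 - 32))**2 = (1/3 - 34)**2 = (-101/3)**2 = 10201/9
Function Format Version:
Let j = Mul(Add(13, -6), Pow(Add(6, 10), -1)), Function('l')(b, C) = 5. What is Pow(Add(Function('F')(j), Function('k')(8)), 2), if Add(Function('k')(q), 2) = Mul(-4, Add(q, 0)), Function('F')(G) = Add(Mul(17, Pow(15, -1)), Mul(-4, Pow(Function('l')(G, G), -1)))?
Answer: Rational(10201, 9) ≈ 1133.4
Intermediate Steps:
j = Rational(7, 16) (j = Mul(7, Pow(16, -1)) = Mul(7, Rational(1, 16)) = Rational(7, 16) ≈ 0.43750)
Function('F')(G) = Rational(1, 3) (Function('F')(G) = Add(Mul(17, Pow(15, -1)), Mul(-4, Pow(5, -1))) = Add(Mul(17, Rational(1, 15)), Mul(-4, Rational(1, 5))) = Add(Rational(17, 15), Rational(-4, 5)) = Rational(1, 3))
Function('k')(q) = Add(-2, Mul(-4, q)) (Function('k')(q) = Add(-2, Mul(-4, Add(q, 0))) = Add(-2, Mul(-4, q)))
Pow(Add(Function('F')(j), Function('k')(8)), 2) = Pow(Add(Rational(1, 3), Add(-2, Mul(-4, 8))), 2) = Pow(Add(Rational(1, 3), Add(-2, -32)), 2) = Pow(Add(Rational(1, 3), -34), 2) = Pow(Rational(-101, 3), 2) = Rational(10201, 9)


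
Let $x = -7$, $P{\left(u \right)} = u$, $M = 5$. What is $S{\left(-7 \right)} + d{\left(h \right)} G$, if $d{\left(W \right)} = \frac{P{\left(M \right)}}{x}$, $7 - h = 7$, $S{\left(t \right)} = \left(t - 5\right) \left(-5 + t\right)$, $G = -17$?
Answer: $\frac{1093}{7} \approx 156.14$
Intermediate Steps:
$S{\left(t \right)} = \left(-5 + t\right)^{2}$ ($S{\left(t \right)} = \left(-5 + t\right) \left(-5 + t\right) = \left(-5 + t\right)^{2}$)
$h = 0$ ($h = 7 - 7 = 0$)
$d{\left(W \right)} = - \frac{5}{7}$ ($d{\left(W \right)} = \frac{5}{-7} = 5 \left(- \frac{1}{7}\right) = - \frac{5}{7}$)
$S{\left(-7 \right)} + d{\left(h \right)} G = \left(-5 - 7\right)^{2} - - \frac{85}{7} = \left(-12\right)^{2} + \frac{85}{7} = 144 + \frac{85}{7} = \frac{1093}{7}$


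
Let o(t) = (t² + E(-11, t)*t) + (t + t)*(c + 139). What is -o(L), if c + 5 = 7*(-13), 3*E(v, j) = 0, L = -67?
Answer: 1273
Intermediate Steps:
E(v, j) = 0 (E(v, j) = (⅓)*0 = 0)
c = -96 (c = -5 + 7*(-13) = -5 - 91 = -96)
o(t) = t² + 86*t (o(t) = (t² + 0*t) + (t + t)*(-96 + 139) = (t² + 0) + (2*t)*43 = t² + 86*t)
-o(L) = -(-67)*(86 - 67) = -(-67)*19 = -1*(-1273) = 1273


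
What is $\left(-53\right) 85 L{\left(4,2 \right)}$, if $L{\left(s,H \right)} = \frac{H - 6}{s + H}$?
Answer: $\frac{9010}{3} \approx 3003.3$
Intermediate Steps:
$L{\left(s,H \right)} = \frac{-6 + H}{H + s}$
$\left(-53\right) 85 L{\left(4,2 \right)} = \left(-53\right) 85 \frac{-6 + 2}{2 + 4} = - 4505 \cdot \frac{1}{6} \left(-4\right) = \left(-4505\right) \left(- \frac{2}{3}\right) = \frac{9010}{3}$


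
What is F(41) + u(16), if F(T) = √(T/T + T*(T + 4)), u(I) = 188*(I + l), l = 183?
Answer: 37412 + √1846 ≈ 37455.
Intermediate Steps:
u(I) = 34404 + 188*I (u(I) = 188*(I + 183) = 188*(183 + I) = 34404 + 188*I)
F(T) = √(1 + T*(4 + T))
F(41) + u(16) = √(1 + 41² + 4*41) + (34404 + 188*16) = √(1 + 1681 + 164) + (34404 + 3008) = √1846 + 37412 = 37412 + √1846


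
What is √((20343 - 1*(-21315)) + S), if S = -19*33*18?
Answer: 2*√7593 ≈ 174.28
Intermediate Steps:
S = -11286 (S = -627*18 = -11286)
√((20343 - 1*(-21315)) + S) = √((20343 - 1*(-21315)) - 11286) = √((20343 + 21315) - 11286) = √(41658 - 11286) = √30372 = 2*√7593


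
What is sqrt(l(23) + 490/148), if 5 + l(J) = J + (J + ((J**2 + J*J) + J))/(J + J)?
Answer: sqrt(248122)/74 ≈ 6.7313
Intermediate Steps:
l(J) = -5 + J + (2*J + 2*J**2)/(2*J) (l(J) = -5 + (J + (J + ((J**2 + J*J) + J))/(J + J)) = -5 + (J + (J + ((J**2 + J**2) + J))/((2*J))) = -5 + (J + (J + (2*J**2 + J))*(1/(2*J))) = -5 + (J + (J + (J + 2*J**2))*(1/(2*J))) = -5 + (J + (2*J + 2*J**2)*(1/(2*J))) = -5 + (J + (2*J + 2*J**2)/(2*J)) = -5 + J + (2*J + 2*J**2)/(2*J))
sqrt(l(23) + 490/148) = sqrt((-4 + 2*23) + 490/148) = sqrt((-4 + 46) + 490*(1/148)) = sqrt(42 + 245/74) = sqrt(3353/74) = sqrt(248122)/74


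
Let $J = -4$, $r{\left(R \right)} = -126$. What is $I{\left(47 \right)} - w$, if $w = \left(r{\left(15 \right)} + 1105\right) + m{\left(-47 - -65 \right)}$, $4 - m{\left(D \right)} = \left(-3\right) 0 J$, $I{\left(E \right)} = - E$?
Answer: $-1030$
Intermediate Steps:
$m{\left(D \right)} = 4$ ($m{\left(D \right)} = 4 - \left(-3\right) 0 \left(-4\right) = 4 - 0 \left(-4\right) = 4 - 0 = 4 + 0 = 4$)
$w = 983$ ($w = \left(-126 + 1105\right) + 4 = 979 + 4 = 983$)
$I{\left(47 \right)} - w = \left(-1\right) 47 - 983 = -47 - 983 = -1030$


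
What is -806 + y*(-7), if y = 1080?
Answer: -8366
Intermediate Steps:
-806 + y*(-7) = -806 + 1080*(-7) = -806 - 7560 = -8366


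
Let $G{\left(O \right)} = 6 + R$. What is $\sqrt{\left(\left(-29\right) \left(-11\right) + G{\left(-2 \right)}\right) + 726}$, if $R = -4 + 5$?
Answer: $2 \sqrt{263} \approx 32.435$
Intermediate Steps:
$R = 1$
$G{\left(O \right)} = 7$ ($G{\left(O \right)} = 6 + 1 = 7$)
$\sqrt{\left(\left(-29\right) \left(-11\right) + G{\left(-2 \right)}\right) + 726} = \sqrt{\left(\left(-29\right) \left(-11\right) + 7\right) + 726} = \sqrt{\left(319 + 7\right) + 726} = \sqrt{326 + 726} = \sqrt{1052} = 2 \sqrt{263}$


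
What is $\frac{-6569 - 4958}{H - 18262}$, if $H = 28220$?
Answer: $- \frac{11527}{9958} \approx -1.1576$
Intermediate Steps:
$\frac{-6569 - 4958}{H - 18262} = \frac{-6569 - 4958}{28220 - 18262} = - \frac{11527}{9958}$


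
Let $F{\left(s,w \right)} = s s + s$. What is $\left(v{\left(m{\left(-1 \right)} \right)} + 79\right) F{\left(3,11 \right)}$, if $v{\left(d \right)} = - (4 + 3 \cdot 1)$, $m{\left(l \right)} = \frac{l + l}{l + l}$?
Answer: $864$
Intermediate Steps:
$F{\left(s,w \right)} = s + s^{2}$ ($F{\left(s,w \right)} = s^{2} + s = s + s^{2}$)
$m{\left(l \right)} = 1$ ($m{\left(l \right)} = \frac{2 l}{2 l} = 2 l \frac{1}{2 l} = 1$)
$v{\left(d \right)} = -7$ ($v{\left(d \right)} = - (4 + 3) = \left(-1\right) 7 = -7$)
$\left(v{\left(m{\left(-1 \right)} \right)} + 79\right) F{\left(3,11 \right)} = \left(-7 + 79\right) 3 \left(1 + 3\right) = 72 \cdot 3 \cdot 4 = 72 \cdot 12 = 864$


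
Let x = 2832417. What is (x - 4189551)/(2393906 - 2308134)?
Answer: -678567/42886 ≈ -15.823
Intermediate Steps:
(x - 4189551)/(2393906 - 2308134) = (2832417 - 4189551)/(2393906 - 2308134) = -1357134/85772 = -1357134*1/85772 = -678567/42886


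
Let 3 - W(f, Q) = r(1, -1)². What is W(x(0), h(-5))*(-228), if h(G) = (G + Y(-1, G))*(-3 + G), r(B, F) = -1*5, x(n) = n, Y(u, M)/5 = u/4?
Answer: 5016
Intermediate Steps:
Y(u, M) = 5*u/4 (Y(u, M) = 5*(u/4) = 5*u/4)
r(B, F) = -5
h(G) = (-3 + G)*(-5/4 + G) (h(G) = (G + (5/4)*(-1))*(-3 + G) = (G - 5/4)*(-3 + G) = (-5/4 + G)*(-3 + G) = (-3 + G)*(-5/4 + G))
W(f, Q) = -22 (W(f, Q) = 3 - 1*(-5)² = 3 - 1*25 = 3 - 25 = -22)
W(x(0), h(-5))*(-228) = -22*(-228) = 5016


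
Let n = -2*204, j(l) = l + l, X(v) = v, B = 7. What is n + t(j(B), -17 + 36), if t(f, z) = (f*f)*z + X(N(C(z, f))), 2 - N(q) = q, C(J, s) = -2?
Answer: 3320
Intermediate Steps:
N(q) = 2 - q
j(l) = 2*l
n = -408
t(f, z) = 4 + z*f**2 (t(f, z) = (f*f)*z + (2 - 1*(-2)) = f**2*z + (2 + 2) = z*f**2 + 4 = 4 + z*f**2)
n + t(j(B), -17 + 36) = -408 + (4 + (-17 + 36)*(2*7)**2) = -408 + (4 + 19*14**2) = -408 + (4 + 19*196) = -408 + (4 + 3724) = -408 + 3728 = 3320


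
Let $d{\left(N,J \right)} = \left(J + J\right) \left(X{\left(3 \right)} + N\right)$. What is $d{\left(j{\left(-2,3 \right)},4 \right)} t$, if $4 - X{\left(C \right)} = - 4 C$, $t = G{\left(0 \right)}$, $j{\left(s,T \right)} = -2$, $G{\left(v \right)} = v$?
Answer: $0$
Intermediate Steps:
$t = 0$
$X{\left(C \right)} = 4 + 4 C$ ($X{\left(C \right)} = 4 - - 4 C = 4 + 4 C$)
$d{\left(N,J \right)} = 2 J \left(16 + N\right)$ ($d{\left(N,J \right)} = \left(J + J\right) \left(\left(4 + 4 \cdot 3\right) + N\right) = 2 J \left(\left(4 + 12\right) + N\right) = 2 J \left(16 + N\right)$)
$d{\left(j{\left(-2,3 \right)},4 \right)} t = 2 \cdot 4 \left(16 - 2\right) 0 = 2 \cdot 4 \cdot 14 \cdot 0 = 112 \cdot 0 = 0$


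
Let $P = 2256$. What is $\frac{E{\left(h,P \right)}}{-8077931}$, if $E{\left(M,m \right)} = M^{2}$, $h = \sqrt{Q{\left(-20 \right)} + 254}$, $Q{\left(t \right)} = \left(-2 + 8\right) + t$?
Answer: $- \frac{240}{8077931} \approx -2.9711 \cdot 10^{-5}$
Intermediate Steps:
$Q{\left(t \right)} = 6 + t$
$h = 4 \sqrt{15}$ ($h = \sqrt{\left(6 - 20\right) + 254} = \sqrt{-14 + 254} = \sqrt{240} = 4 \sqrt{15} \approx 15.492$)
$\frac{E{\left(h,P \right)}}{-8077931} = \frac{\left(4 \sqrt{15}\right)^{2}}{-8077931} = 240 \left(- \frac{1}{8077931}\right) = - \frac{240}{8077931}$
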